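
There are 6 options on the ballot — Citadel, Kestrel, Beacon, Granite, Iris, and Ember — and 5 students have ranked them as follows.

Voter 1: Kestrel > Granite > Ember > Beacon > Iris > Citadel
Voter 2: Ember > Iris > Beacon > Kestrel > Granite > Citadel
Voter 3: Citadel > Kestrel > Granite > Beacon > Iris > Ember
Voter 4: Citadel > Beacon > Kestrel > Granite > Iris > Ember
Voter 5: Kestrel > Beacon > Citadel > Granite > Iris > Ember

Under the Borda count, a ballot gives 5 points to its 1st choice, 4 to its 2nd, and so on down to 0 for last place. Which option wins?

Borda scores:
  Citadel: 0 + 0 + 5 + 5 + 3 = 13
  Kestrel: 5 + 2 + 4 + 3 + 5 = 19
  Beacon: 2 + 3 + 2 + 4 + 4 = 15
  Granite: 4 + 1 + 3 + 2 + 2 = 12
  Iris: 1 + 4 + 1 + 1 + 1 = 8
  Ember: 3 + 5 + 0 + 0 + 0 = 8
Kestrel has the highest total.

Kestrel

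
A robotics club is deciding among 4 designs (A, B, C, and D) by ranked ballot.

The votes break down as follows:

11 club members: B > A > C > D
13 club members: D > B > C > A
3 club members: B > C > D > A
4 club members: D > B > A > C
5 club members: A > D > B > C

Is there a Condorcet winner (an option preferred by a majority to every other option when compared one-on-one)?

Yes

Head-to-head results (36 voters total):
A vs B: B wins 31–5.
A vs C: A wins 20–16.
A vs D: D wins 20–16.
B vs C: B wins 36–0.
B vs D: D wins 22–14.
C vs D: D wins 22–14.
D beats each rival — A (20–16), B (22–14), C (22–14) — so D is the Condorcet winner.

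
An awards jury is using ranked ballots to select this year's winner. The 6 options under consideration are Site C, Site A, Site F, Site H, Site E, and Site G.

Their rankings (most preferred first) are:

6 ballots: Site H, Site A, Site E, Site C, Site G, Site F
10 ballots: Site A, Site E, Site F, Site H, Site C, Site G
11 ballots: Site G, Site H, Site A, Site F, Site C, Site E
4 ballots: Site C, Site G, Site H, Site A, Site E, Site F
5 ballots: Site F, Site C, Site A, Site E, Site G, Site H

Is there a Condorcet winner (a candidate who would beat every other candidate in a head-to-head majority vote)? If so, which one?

There is no Condorcet winner

Head-to-head results (36 voters total):
Site C vs Site A: Site A wins 27–9.
Site C vs Site F: Site F wins 26–10.
Site C vs Site H: Site H wins 27–9.
Site C vs Site E: Site C wins 20–16.
Site C vs Site G: Site C wins 25–11.
Site A vs Site F: Site A wins 31–5.
Site A vs Site H: Site H wins 21–15.
Site A vs Site E: Site A wins 36–0.
Site A vs Site G: Site A wins 21–15.
Site F vs Site H: Site H wins 21–15.
Site F vs Site E: Site E wins 20–16.
Site F vs Site G: Site G wins 21–15.
Site H vs Site E: Site H wins 21–15.
Site H vs Site G: Site G wins 20–16.
Site E vs Site G: Site E wins 21–15.
No candidate beats all others: Site C beats Site E beats Site F beats Site C, a majority cycle.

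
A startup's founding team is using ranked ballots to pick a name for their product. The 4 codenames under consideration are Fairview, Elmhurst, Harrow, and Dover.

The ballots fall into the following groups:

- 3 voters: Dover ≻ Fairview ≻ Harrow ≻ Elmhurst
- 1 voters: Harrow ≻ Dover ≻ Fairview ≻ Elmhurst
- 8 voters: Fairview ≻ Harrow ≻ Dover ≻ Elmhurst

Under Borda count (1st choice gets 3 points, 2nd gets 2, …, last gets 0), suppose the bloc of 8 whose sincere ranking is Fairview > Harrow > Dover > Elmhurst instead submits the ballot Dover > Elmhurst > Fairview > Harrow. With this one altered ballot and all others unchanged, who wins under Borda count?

Dover

Borda totals with the altered ballot: Fairview 15, Elmhurst 16, Harrow 6, Dover 35.
The switch changes the winner from Fairview to Dover.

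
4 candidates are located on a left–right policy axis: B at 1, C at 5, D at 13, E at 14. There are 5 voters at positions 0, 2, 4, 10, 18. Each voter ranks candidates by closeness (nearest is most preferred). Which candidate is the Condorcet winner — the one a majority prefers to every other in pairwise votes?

C

With single-peaked preferences on a line, the Condorcet winner is the candidate closest to the median voter.
The median voter (position 4) is closest to C at 5.
Check: C vs E — voters closer to C: 3 of 5.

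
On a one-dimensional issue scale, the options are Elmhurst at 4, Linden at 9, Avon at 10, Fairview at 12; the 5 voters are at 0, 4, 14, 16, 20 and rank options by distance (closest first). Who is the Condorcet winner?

With single-peaked preferences on a line, the Condorcet winner is the candidate closest to the median voter.
The median voter (position 14) is closest to Fairview at 12.
Check: Fairview vs Avon — voters closer to Fairview: 3 of 5.

Fairview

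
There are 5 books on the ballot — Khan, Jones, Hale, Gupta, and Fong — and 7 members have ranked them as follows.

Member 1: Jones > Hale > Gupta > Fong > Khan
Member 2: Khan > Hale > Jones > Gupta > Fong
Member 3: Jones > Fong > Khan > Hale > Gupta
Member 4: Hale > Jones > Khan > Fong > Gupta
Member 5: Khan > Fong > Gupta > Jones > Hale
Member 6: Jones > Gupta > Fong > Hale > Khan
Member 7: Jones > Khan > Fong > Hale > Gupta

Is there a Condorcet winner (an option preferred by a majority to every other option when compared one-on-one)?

Yes

Head-to-head results (7 voters total):
Khan vs Jones: Jones wins 5–2.
Khan vs Hale: Khan wins 4–3.
Khan vs Gupta: Khan wins 5–2.
Khan vs Fong: Khan wins 4–3.
Jones vs Hale: Jones wins 5–2.
Jones vs Gupta: Jones wins 6–1.
Jones vs Fong: Jones wins 6–1.
Hale vs Gupta: Hale wins 5–2.
Hale vs Fong: Fong wins 4–3.
Gupta vs Fong: Fong wins 4–3.
Jones beats each rival — Khan (5–2), Hale (5–2), Gupta (6–1), Fong (6–1) — so Jones is the Condorcet winner.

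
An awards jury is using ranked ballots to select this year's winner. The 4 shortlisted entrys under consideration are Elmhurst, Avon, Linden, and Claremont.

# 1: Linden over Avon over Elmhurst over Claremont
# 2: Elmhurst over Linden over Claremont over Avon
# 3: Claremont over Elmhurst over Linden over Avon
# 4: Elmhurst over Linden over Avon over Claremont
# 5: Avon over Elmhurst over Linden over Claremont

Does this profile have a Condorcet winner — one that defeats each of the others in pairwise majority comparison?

Yes

Head-to-head results (5 voters total):
Elmhurst vs Avon: Elmhurst wins 3–2.
Elmhurst vs Linden: Elmhurst wins 4–1.
Elmhurst vs Claremont: Elmhurst wins 4–1.
Avon vs Linden: Linden wins 4–1.
Avon vs Claremont: Avon wins 3–2.
Linden vs Claremont: Linden wins 4–1.
Elmhurst beats each rival — Avon (3–2), Linden (4–1), Claremont (4–1) — so Elmhurst is the Condorcet winner.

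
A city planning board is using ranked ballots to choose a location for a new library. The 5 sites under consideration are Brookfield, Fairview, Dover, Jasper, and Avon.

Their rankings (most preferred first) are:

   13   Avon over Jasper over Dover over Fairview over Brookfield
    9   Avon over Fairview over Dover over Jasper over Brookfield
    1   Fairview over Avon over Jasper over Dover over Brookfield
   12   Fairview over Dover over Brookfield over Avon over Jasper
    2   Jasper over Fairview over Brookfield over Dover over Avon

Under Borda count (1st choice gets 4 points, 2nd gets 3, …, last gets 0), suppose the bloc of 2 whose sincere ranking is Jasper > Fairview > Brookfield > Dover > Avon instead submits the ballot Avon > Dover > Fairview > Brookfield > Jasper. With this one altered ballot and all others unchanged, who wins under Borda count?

Borda totals with the altered ballot: Brookfield 26, Fairview 96, Dover 87, Jasper 50, Avon 111.
The winner is unchanged: still Avon.

Avon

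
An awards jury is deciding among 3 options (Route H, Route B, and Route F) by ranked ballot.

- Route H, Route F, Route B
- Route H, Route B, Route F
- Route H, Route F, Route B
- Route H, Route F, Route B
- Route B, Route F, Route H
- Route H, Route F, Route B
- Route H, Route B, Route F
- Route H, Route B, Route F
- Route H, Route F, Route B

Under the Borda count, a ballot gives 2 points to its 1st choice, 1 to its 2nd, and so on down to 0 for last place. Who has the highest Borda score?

Borda scores:
  Route H: 2 + 2 + 2 + 2 + 0 + 2 + 2 + 2 + 2 = 16
  Route B: 0 + 1 + 0 + 0 + 2 + 0 + 1 + 1 + 0 = 5
  Route F: 1 + 0 + 1 + 1 + 1 + 1 + 0 + 0 + 1 = 6
Route H has the highest total.

Route H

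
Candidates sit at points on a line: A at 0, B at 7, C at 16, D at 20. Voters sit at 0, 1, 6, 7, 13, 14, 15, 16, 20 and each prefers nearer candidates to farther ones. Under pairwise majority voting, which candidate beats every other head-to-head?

C

With single-peaked preferences on a line, the Condorcet winner is the candidate closest to the median voter.
The median voter (position 13) is closest to C at 16.
Check: C vs B — voters closer to C: 5 of 9.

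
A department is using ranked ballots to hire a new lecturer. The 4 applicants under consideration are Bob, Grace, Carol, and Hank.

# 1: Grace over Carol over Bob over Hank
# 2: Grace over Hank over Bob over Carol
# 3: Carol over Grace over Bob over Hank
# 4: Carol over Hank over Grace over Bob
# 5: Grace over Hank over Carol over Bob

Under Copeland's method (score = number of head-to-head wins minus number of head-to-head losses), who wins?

Grace

Pairwise results:
  Bob vs Grace: Grace wins 5–0.
  Bob vs Carol: Carol wins 4–1.
  Bob vs Hank: Hank wins 3–2.
  Grace vs Carol: Grace wins 3–2.
  Grace vs Hank: Grace wins 4–1.
  Carol vs Hank: Carol wins 3–2.
Copeland scores (wins − losses):
  Bob: 0 − 3 = -3
  Grace: 3 − 0 = 3
  Carol: 2 − 1 = 1
  Hank: 1 − 2 = -1
Grace has the best Copeland score.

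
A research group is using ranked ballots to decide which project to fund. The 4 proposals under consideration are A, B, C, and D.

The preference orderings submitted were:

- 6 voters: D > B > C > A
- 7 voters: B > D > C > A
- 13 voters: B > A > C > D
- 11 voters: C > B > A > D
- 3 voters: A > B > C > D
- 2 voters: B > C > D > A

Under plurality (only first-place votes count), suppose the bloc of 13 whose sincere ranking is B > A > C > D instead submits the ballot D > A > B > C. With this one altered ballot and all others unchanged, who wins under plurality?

D

First-place totals with the altered ballot: A 3, B 9, C 11, D 19.
The switch changes the winner from B to D.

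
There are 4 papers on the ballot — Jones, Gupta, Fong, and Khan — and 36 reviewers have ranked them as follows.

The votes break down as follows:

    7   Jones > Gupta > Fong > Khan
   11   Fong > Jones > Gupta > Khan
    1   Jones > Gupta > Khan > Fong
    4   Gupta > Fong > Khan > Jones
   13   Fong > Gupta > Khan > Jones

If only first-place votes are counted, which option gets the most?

Fong

First-place vote totals:
  Jones: 8
  Gupta: 4
  Fong: 24
  Khan: 0
Fong has the most first-place votes.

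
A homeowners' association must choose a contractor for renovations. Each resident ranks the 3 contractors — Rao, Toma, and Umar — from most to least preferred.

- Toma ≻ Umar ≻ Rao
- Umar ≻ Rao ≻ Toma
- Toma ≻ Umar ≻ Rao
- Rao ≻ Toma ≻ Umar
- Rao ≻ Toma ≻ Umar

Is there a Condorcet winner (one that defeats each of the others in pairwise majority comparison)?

Head-to-head results (5 voters total):
Rao vs Toma: Rao wins 3–2.
Rao vs Umar: Umar wins 3–2.
Toma vs Umar: Toma wins 4–1.
No candidate beats all others: Rao beats Toma beats Umar beats Rao, a majority cycle.

No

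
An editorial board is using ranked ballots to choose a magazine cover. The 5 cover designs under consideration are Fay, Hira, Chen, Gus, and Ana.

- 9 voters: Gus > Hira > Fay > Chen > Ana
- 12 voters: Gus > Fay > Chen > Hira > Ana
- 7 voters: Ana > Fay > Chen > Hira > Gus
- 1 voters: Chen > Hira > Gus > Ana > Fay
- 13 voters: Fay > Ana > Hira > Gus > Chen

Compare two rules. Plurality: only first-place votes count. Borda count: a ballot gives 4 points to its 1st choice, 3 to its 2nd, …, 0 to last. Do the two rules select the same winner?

Plurality first-place counts: Fay 13, Hira 0, Chen 1, Gus 21, Ana 7 → Gus.
Borda totals: Fay 127, Hira 75, Chen 51, Gus 99, Ana 68 → Fay.
The two rules disagree: plurality picks Gus, Borda picks Fay.

No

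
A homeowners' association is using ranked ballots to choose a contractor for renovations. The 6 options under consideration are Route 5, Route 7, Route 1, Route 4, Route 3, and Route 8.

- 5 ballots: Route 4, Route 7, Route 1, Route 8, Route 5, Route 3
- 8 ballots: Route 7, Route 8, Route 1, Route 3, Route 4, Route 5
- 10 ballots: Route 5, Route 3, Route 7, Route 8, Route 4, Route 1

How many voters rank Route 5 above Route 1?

Ballots ranking Route 5 above Route 1: 10.
Ballots ranking Route 1 above Route 5: 5+8 = 13.
So 10 of 23 voters prefer Route 5 to Route 1.

10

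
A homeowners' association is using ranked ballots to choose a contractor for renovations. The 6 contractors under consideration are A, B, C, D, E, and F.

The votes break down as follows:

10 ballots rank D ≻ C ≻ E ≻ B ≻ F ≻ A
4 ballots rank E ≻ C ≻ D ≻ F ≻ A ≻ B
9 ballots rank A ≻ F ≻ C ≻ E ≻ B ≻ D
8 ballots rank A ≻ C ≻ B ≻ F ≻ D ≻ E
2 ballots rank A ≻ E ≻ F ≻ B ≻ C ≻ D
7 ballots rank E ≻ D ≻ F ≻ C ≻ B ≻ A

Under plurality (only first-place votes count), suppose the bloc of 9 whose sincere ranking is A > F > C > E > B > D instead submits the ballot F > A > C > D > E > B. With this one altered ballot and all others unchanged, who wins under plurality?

E

First-place totals with the altered ballot: A 10, B 0, C 0, D 10, E 11, F 9.
The switch changes the winner from A to E.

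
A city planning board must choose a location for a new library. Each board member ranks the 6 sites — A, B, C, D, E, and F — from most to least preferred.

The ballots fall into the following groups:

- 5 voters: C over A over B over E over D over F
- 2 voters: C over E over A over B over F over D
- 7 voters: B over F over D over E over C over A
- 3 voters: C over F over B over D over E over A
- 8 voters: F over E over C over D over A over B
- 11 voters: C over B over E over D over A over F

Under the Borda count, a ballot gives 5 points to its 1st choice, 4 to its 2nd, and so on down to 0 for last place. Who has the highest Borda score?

Borda scores:
  A: 5·4 + 2·3 + 7·0 + 3·0 + 8·1 + 11·1 = 45
  B: 5·3 + 2·2 + 7·5 + 3·3 + 8·0 + 11·4 = 107
  C: 5·5 + 2·5 + 7·1 + 3·5 + 8·3 + 11·5 = 136
  D: 5·1 + 2·0 + 7·3 + 3·2 + 8·2 + 11·2 = 70
  E: 5·2 + 2·4 + 7·2 + 3·1 + 8·4 + 11·3 = 100
  F: 5·0 + 2·1 + 7·4 + 3·4 + 8·5 + 11·0 = 82
C has the highest total.

C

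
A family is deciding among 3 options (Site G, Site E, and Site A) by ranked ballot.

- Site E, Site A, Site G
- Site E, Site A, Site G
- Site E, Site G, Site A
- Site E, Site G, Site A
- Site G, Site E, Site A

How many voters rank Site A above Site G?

Ballots ranking Site A above Site G: 2.
Ballots ranking Site G above Site A: 3.
So 2 of 5 voters prefer Site A to Site G.

2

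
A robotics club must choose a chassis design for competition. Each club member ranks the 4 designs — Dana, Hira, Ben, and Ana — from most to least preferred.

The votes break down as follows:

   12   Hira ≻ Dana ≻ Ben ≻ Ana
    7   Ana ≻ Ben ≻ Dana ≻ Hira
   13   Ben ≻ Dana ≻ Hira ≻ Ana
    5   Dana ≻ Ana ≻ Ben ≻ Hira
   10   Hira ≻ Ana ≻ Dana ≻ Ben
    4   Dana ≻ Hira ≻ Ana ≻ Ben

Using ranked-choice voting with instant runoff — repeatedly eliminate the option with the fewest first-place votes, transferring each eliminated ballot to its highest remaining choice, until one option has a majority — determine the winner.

Round 1: Hira 22, Ben 13, Dana 9, Ana 7. Ana has the fewest and is eliminated.
Round 2: Hira 22, Ben 20, Dana 9. Dana has the fewest and is eliminated.
Round 3: Hira 26, Ben 25. Hira has a majority.

Hira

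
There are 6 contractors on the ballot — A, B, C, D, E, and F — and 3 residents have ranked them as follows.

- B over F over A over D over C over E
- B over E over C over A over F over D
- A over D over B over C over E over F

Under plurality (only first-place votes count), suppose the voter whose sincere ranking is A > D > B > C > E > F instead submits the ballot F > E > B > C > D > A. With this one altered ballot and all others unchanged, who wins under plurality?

First-place totals with the altered ballot: A 0, B 2, C 0, D 0, E 0, F 1.
The winner is unchanged: still B.

B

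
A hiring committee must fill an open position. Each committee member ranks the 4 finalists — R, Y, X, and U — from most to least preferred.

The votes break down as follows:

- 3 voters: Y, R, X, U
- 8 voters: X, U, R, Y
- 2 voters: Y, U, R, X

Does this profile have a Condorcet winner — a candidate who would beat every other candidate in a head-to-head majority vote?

Head-to-head results (13 voters total):
R vs Y: R wins 8–5.
R vs X: X wins 8–5.
R vs U: U wins 10–3.
Y vs X: X wins 8–5.
Y vs U: U wins 8–5.
X vs U: X wins 11–2.
X beats each rival — R (8–5), Y (8–5), U (11–2) — so X is the Condorcet winner.

Yes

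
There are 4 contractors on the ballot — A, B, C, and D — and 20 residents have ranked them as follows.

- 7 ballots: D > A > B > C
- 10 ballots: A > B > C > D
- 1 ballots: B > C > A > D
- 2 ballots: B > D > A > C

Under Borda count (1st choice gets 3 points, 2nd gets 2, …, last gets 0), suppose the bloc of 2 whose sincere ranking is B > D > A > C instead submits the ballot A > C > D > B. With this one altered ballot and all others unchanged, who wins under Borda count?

Borda totals with the altered ballot: A 51, B 30, C 16, D 23.
The winner is unchanged: still A.

A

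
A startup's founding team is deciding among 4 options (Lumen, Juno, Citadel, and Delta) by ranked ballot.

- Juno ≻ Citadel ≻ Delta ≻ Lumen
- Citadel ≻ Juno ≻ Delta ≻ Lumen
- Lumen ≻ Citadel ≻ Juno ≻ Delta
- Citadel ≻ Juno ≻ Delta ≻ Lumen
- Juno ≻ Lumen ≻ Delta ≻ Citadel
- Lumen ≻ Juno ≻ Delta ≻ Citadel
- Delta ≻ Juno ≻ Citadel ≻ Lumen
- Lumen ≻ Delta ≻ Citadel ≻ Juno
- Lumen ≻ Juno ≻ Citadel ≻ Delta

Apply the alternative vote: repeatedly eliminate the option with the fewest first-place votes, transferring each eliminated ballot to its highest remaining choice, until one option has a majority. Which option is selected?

Round 1: Lumen 4, Juno 2, Citadel 2, Delta 1. Delta has the fewest and is eliminated.
Round 2: Lumen 4, Juno 3, Citadel 2. Citadel has the fewest and is eliminated.
Round 3: Juno 5, Lumen 4. Juno has a majority.

Juno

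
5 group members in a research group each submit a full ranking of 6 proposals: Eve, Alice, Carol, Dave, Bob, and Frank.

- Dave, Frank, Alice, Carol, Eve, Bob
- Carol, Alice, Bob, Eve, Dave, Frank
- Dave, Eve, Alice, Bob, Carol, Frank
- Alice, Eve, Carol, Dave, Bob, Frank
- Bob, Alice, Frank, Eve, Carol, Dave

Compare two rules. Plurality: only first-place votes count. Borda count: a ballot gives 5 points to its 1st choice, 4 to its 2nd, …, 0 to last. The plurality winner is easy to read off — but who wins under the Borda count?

Alice

Plurality first-place counts: Eve 0, Alice 1, Carol 1, Dave 2, Bob 1, Frank 0 → Dave.
Borda totals: Eve 13, Alice 19, Carol 12, Dave 13, Bob 11, Frank 7 → Alice.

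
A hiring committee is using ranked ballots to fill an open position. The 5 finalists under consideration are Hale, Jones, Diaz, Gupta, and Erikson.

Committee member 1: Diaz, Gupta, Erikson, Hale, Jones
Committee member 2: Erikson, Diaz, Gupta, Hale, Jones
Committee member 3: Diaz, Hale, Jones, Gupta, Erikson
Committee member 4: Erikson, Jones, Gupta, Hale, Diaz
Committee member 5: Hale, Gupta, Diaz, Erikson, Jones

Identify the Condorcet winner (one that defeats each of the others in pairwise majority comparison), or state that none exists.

Head-to-head results (5 voters total):
Hale vs Jones: Hale wins 4–1.
Hale vs Diaz: Diaz wins 3–2.
Hale vs Gupta: Gupta wins 3–2.
Hale vs Erikson: Erikson wins 3–2.
Jones vs Diaz: Diaz wins 4–1.
Jones vs Gupta: Gupta wins 3–2.
Jones vs Erikson: Erikson wins 4–1.
Diaz vs Gupta: Diaz wins 3–2.
Diaz vs Erikson: Diaz wins 3–2.
Gupta vs Erikson: Gupta wins 3–2.
Diaz beats each rival — Hale (3–2), Jones (4–1), Gupta (3–2), Erikson (3–2) — so Diaz is the Condorcet winner.

Diaz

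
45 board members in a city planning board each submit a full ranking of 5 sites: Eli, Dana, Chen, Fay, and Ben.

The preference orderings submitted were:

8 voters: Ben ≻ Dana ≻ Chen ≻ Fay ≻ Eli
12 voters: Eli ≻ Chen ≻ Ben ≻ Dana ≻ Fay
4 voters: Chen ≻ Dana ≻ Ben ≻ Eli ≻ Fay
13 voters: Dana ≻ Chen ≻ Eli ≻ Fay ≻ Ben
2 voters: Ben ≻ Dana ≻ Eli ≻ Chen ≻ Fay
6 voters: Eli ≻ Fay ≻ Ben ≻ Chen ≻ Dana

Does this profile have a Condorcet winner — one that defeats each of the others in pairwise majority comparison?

Head-to-head results (45 voters total):
Eli vs Dana: Dana wins 27–18.
Eli vs Chen: Chen wins 25–20.
Eli vs Fay: Eli wins 37–8.
Eli vs Ben: Eli wins 31–14.
Dana vs Chen: Dana wins 23–22.
Dana vs Fay: Dana wins 39–6.
Dana vs Ben: Ben wins 28–17.
Chen vs Fay: Chen wins 39–6.
Chen vs Ben: Chen wins 29–16.
Fay vs Ben: Ben wins 26–19.
No candidate beats all others: Eli beats Ben beats Dana beats Eli, a majority cycle.

No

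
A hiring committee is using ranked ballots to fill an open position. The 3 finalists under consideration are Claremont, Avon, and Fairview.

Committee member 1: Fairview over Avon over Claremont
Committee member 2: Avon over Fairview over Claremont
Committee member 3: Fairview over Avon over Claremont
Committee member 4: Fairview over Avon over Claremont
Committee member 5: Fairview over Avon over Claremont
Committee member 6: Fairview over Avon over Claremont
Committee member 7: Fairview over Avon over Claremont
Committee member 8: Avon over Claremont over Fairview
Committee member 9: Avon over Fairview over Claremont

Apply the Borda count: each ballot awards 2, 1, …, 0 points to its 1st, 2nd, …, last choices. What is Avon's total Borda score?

Borda scores:
  Claremont: 0 + 0 + 0 + 0 + 0 + 0 + 0 + 1 + 0 = 1
  Avon: 1 + 2 + 1 + 1 + 1 + 1 + 1 + 2 + 2 = 12
  Fairview: 2 + 1 + 2 + 2 + 2 + 2 + 2 + 0 + 1 = 14

12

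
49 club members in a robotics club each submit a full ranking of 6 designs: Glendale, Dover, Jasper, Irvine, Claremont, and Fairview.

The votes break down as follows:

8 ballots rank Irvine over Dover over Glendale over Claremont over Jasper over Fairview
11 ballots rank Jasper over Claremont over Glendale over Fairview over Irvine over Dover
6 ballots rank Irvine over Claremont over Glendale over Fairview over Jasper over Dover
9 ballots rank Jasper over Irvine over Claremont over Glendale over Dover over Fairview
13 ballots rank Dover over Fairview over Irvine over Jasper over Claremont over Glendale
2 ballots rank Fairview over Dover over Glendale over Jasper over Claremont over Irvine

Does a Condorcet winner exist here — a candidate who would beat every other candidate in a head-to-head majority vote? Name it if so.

There is no Condorcet winner

Head-to-head results (49 voters total):
Glendale vs Dover: Glendale wins 26–23.
Glendale vs Jasper: Jasper wins 33–16.
Glendale vs Irvine: Irvine wins 36–13.
Glendale vs Claremont: Claremont wins 39–10.
Glendale vs Fairview: Glendale wins 34–15.
Dover vs Jasper: Jasper wins 26–23.
Dover vs Irvine: Irvine wins 34–15.
Dover vs Claremont: Claremont wins 26–23.
Dover vs Fairview: Dover wins 30–19.
Jasper vs Irvine: Irvine wins 27–22.
Jasper vs Claremont: Jasper wins 35–14.
Jasper vs Fairview: Jasper wins 28–21.
Irvine vs Claremont: Irvine wins 36–13.
Irvine vs Fairview: Fairview wins 26–23.
Claremont vs Fairview: Claremont wins 34–15.
No candidate beats all others: Glendale beats Fairview beats Irvine beats Glendale, a majority cycle.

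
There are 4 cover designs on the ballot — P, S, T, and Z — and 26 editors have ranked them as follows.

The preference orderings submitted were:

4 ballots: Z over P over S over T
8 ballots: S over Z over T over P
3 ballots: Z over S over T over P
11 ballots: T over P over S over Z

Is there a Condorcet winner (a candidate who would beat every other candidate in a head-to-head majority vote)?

No

Head-to-head results (26 voters total):
P vs S: P wins 15–11.
P vs T: T wins 22–4.
P vs Z: Z wins 15–11.
S vs T: S wins 15–11.
S vs Z: S wins 19–7.
T vs Z: Z wins 15–11.
No candidate beats all others: P beats S beats T beats P, a majority cycle.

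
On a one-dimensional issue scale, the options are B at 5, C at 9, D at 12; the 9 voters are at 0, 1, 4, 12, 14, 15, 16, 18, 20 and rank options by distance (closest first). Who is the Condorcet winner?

With single-peaked preferences on a line, the Condorcet winner is the candidate closest to the median voter.
The median voter (position 14) is closest to D at 12.
Check: D vs B — voters closer to D: 6 of 9.

D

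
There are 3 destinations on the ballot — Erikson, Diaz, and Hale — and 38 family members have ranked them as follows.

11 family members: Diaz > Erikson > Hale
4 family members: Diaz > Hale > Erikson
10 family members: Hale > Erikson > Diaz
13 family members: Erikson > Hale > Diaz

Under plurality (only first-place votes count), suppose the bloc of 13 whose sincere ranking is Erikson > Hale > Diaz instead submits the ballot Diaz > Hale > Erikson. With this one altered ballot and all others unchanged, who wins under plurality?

First-place totals with the altered ballot: Erikson 0, Diaz 28, Hale 10.
The winner is unchanged: still Diaz.

Diaz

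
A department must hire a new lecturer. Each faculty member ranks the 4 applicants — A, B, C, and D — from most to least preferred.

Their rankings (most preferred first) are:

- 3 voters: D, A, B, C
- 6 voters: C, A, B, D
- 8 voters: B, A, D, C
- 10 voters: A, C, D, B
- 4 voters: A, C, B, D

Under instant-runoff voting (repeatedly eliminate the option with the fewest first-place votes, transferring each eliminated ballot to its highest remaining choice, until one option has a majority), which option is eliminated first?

D

Round 1: A 14, B 8, C 6, D 3. D has the fewest and is eliminated.
Round 2: A 17, B 8, C 6. A has a majority.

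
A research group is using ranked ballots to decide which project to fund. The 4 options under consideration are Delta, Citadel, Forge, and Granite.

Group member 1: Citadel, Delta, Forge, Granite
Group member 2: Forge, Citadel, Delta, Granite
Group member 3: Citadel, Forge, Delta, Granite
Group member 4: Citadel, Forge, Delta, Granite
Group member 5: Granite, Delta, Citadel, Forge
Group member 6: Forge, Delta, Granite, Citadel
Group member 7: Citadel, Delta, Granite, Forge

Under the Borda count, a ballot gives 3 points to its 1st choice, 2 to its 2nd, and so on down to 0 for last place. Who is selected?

Borda scores:
  Delta: 2 + 1 + 1 + 1 + 2 + 2 + 2 = 11
  Citadel: 3 + 2 + 3 + 3 + 1 + 0 + 3 = 15
  Forge: 1 + 3 + 2 + 2 + 0 + 3 + 0 = 11
  Granite: 0 + 0 + 0 + 0 + 3 + 1 + 1 = 5
Citadel has the highest total.

Citadel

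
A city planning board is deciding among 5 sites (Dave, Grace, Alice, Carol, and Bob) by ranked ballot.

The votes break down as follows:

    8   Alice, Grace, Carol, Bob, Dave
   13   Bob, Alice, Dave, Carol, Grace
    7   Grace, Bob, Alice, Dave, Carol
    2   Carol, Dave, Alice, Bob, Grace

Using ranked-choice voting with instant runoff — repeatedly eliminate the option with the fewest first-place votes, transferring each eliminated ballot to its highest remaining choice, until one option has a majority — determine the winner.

Round 1: Bob 13, Alice 8, Grace 7, Carol 2, Dave 0. Dave has the fewest and is eliminated.
Round 2: Bob 13, Alice 8, Grace 7, Carol 2. Carol has the fewest and is eliminated.
Round 3: Bob 13, Alice 10, Grace 7. Grace has the fewest and is eliminated.
Round 4: Bob 20, Alice 10. Bob has a majority.

Bob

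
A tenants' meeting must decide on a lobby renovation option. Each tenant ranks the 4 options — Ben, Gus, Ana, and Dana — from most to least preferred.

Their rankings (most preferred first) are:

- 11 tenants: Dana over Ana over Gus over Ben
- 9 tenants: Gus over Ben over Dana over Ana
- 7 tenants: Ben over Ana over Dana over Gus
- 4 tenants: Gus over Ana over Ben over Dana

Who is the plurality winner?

Gus

First-place vote totals:
  Ben: 7
  Gus: 13
  Ana: 0
  Dana: 11
Gus has the most first-place votes.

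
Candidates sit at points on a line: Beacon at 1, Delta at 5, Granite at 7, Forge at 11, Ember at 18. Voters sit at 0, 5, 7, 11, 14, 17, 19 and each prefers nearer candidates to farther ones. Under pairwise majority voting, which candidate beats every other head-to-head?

With single-peaked preferences on a line, the Condorcet winner is the candidate closest to the median voter.
The median voter (position 11) is closest to Forge at 11.
Check: Forge vs Beacon — voters closer to Forge: 5 of 7.

Forge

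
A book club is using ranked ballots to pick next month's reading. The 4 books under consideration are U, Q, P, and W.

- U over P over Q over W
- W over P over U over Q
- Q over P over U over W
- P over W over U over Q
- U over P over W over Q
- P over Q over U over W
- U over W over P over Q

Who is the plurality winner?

U

First-place vote totals:
  U: 3
  Q: 1
  P: 2
  W: 1
U has the most first-place votes.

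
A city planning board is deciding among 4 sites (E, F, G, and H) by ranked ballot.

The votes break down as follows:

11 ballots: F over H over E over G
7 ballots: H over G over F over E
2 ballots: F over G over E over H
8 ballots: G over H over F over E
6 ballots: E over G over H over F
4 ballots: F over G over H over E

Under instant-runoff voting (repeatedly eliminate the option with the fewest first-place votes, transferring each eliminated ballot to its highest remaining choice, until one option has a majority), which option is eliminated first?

Round 1: F 17, G 8, H 7, E 6. E has the fewest and is eliminated.
Round 2: F 17, G 14, H 7. H has the fewest and is eliminated.
Round 3: G 21, F 17. G has a majority.

E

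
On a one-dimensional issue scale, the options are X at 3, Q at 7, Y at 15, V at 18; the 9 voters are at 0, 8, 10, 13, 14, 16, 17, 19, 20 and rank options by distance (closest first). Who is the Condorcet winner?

With single-peaked preferences on a line, the Condorcet winner is the candidate closest to the median voter.
The median voter (position 14) is closest to Y at 15.
Check: Y vs Q — voters closer to Y: 6 of 9.

Y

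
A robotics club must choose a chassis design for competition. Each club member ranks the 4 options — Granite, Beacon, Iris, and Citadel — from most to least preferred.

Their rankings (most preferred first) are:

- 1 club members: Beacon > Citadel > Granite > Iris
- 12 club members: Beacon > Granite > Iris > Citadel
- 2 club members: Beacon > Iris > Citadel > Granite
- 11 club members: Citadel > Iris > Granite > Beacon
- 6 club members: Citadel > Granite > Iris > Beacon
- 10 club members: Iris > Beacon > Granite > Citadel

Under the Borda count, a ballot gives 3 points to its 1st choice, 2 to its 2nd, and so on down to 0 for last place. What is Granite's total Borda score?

58

Borda scores:
  Granite: 1 + 12·2 + 2·0 + 11·1 + 6·2 + 10·1 = 58
  Beacon: 3 + 12·3 + 2·3 + 11·0 + 6·0 + 10·2 = 65
  Iris: 0 + 12·1 + 2·2 + 11·2 + 6·1 + 10·3 = 74
  Citadel: 2 + 12·0 + 2·1 + 11·3 + 6·3 + 10·0 = 55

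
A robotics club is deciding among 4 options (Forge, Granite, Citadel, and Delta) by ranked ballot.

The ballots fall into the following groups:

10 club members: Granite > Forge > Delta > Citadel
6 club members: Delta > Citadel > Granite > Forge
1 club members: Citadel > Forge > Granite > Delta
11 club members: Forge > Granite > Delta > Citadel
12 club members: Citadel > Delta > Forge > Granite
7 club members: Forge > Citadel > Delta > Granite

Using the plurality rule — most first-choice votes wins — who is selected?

Forge

First-place vote totals:
  Forge: 18
  Granite: 10
  Citadel: 13
  Delta: 6
Forge has the most first-place votes.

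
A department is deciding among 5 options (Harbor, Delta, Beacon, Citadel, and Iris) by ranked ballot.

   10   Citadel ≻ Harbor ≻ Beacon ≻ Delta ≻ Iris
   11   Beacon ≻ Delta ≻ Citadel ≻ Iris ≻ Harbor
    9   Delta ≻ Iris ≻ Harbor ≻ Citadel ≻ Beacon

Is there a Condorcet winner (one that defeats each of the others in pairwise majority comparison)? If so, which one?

Head-to-head results (30 voters total):
Harbor vs Delta: Delta wins 20–10.
Harbor vs Beacon: Harbor wins 19–11.
Harbor vs Citadel: Citadel wins 21–9.
Harbor vs Iris: Iris wins 20–10.
Delta vs Beacon: Beacon wins 21–9.
Delta vs Citadel: Delta wins 20–10.
Delta vs Iris: Delta wins 30–0.
Beacon vs Citadel: Citadel wins 19–11.
Beacon vs Iris: Beacon wins 21–9.
Citadel vs Iris: Citadel wins 21–9.
No candidate beats all others: Harbor beats Beacon beats Delta beats Harbor, a majority cycle.

No Condorcet winner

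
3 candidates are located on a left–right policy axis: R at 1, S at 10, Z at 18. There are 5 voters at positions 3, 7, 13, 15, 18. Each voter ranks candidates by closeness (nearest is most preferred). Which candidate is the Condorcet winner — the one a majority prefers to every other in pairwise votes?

S

With single-peaked preferences on a line, the Condorcet winner is the candidate closest to the median voter.
The median voter (position 13) is closest to S at 10.
Check: S vs R — voters closer to S: 4 of 5.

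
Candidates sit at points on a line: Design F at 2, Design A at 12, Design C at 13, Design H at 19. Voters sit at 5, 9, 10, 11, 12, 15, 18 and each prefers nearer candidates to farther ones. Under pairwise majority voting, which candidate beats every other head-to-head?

Design A

With single-peaked preferences on a line, the Condorcet winner is the candidate closest to the median voter.
The median voter (position 11) is closest to Design A at 12.
Check: Design A vs Design F — voters closer to Design A: 6 of 7.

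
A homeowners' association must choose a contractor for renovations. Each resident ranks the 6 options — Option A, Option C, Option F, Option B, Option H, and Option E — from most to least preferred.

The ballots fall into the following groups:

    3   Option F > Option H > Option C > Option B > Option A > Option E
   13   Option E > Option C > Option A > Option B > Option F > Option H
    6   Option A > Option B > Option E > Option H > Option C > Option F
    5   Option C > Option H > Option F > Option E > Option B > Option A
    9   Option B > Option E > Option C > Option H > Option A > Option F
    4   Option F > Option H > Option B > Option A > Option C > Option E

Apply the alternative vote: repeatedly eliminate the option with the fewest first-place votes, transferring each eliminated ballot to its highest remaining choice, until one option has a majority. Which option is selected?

Option B

Round 1: Option E 13, Option B 9, Option F 7, Option A 6, Option C 5, Option H 0. Option H has the fewest and is eliminated.
Round 2: Option E 13, Option B 9, Option F 7, Option A 6, Option C 5. Option C has the fewest and is eliminated.
Round 3: Option E 13, Option F 12, Option B 9, Option A 6. Option A has the fewest and is eliminated.
Round 4: Option B 15, Option E 13, Option F 12. Option F has the fewest and is eliminated.
Round 5: Option B 22, Option E 18. Option B has a majority.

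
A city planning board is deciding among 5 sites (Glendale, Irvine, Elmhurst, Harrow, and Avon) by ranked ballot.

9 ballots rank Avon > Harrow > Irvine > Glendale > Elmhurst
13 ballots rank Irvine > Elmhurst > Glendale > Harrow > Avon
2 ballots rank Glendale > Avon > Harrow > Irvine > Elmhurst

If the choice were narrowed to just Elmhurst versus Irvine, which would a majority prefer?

Irvine

Ballots ranking Elmhurst above Irvine: 0.
Ballots ranking Irvine above Elmhurst: 9+13+2 = 24.
Irvine wins the head-to-head, 24–0.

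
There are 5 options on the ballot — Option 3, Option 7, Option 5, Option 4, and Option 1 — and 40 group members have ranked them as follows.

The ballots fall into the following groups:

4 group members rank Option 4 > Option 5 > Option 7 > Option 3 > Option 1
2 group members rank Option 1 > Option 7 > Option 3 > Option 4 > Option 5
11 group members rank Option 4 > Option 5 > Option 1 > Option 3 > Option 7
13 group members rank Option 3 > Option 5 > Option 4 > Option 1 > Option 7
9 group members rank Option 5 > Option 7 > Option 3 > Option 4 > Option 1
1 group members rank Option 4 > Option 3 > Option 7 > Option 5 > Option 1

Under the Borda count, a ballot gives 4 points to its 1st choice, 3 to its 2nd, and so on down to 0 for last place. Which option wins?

Option 5

Borda scores:
  Option 3: 4·1 + 2·2 + 11·1 + 13·4 + 9·2 + 3 = 92
  Option 7: 4·2 + 2·3 + 11·0 + 13·0 + 9·3 + 2 = 43
  Option 5: 4·3 + 2·0 + 11·3 + 13·3 + 9·4 + 1 = 121
  Option 4: 4·4 + 2·1 + 11·4 + 13·2 + 9·1 + 4 = 101
  Option 1: 4·0 + 2·4 + 11·2 + 13·1 + 9·0 + 0 = 43
Option 5 has the highest total.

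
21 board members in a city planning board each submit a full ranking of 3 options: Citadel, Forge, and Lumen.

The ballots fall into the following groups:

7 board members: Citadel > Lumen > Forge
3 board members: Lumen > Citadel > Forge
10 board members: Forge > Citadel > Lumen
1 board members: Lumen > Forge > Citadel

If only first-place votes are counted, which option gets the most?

Forge

First-place vote totals:
  Citadel: 7
  Forge: 10
  Lumen: 4
Forge has the most first-place votes.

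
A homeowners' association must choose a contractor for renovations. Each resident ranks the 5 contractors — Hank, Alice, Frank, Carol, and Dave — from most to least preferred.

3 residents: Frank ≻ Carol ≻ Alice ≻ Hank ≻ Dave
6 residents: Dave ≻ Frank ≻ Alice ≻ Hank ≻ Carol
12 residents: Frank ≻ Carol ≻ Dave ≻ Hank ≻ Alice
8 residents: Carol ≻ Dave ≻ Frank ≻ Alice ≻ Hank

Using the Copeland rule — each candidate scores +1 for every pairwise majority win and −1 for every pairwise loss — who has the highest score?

Frank

Pairwise results:
  Hank vs Alice: Alice wins 17–12.
  Hank vs Frank: Frank wins 29–0.
  Hank vs Carol: Carol wins 23–6.
  Hank vs Dave: Dave wins 26–3.
  Alice vs Frank: Frank wins 29–0.
  Alice vs Carol: Carol wins 23–6.
  Alice vs Dave: Dave wins 26–3.
  Frank vs Carol: Frank wins 21–8.
  Frank vs Dave: Frank wins 15–14.
  Carol vs Dave: Carol wins 23–6.
Copeland scores (wins − losses):
  Hank: 0 − 4 = -4
  Alice: 1 − 3 = -2
  Frank: 4 − 0 = 4
  Carol: 3 − 1 = 2
  Dave: 2 − 2 = 0
Frank has the best Copeland score.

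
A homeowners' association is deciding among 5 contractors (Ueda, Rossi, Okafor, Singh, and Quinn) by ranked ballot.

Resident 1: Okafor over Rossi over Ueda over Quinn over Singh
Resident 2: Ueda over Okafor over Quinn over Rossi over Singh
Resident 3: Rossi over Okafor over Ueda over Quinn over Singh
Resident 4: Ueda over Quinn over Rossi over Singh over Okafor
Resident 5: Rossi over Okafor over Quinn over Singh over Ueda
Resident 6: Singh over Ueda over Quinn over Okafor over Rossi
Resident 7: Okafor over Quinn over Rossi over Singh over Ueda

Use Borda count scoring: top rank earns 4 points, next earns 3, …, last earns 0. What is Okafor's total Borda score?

18

Borda scores:
  Ueda: 2 + 4 + 2 + 4 + 0 + 3 + 0 = 15
  Rossi: 3 + 1 + 4 + 2 + 4 + 0 + 2 = 16
  Okafor: 4 + 3 + 3 + 0 + 3 + 1 + 4 = 18
  Singh: 0 + 0 + 0 + 1 + 1 + 4 + 1 = 7
  Quinn: 1 + 2 + 1 + 3 + 2 + 2 + 3 = 14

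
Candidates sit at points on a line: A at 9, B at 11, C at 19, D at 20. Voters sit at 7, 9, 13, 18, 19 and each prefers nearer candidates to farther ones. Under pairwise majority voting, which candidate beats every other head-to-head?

B

With single-peaked preferences on a line, the Condorcet winner is the candidate closest to the median voter.
The median voter (position 13) is closest to B at 11.
Check: B vs C — voters closer to B: 3 of 5.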